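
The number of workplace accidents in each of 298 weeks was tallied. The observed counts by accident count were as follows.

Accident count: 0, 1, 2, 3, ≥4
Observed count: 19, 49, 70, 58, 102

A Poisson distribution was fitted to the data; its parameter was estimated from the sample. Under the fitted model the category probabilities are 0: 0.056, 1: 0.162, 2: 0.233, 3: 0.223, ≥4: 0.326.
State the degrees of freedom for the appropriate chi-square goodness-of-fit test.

There are k = 5 categories and 1 parameter estimated from the data, so df = 5 − 1 − 1 = 3.

3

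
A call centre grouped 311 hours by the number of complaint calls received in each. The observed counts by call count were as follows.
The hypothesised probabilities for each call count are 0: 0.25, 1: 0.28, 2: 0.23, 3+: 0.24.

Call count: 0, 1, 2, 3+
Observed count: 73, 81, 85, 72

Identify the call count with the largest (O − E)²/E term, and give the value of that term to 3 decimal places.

2, 2.537

Expected counts E_i = n·p_i: 311×0.25 = 77.75, 311×0.28 = 87.08, 311×0.23 = 71.53, 311×0.24 = 74.64.
χ² = (73−77.75)²/77.75 + (81−87.08)²/87.08 + (85−71.53)²/71.53 + (72−74.64)²/74.64
   = 0.2902 + 0.4245 + 2.5366 + 0.0934
The largest term is for 2: 2.537.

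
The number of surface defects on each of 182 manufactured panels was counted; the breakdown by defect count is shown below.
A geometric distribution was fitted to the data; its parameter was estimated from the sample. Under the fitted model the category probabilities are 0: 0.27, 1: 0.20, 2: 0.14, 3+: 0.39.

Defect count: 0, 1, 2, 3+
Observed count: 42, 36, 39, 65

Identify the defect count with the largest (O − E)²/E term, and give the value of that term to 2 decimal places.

2, 7.17

Expected counts E_i = n·p_i: 182×0.27 = 49.14, 182×0.20 = 36.4, 182×0.14 = 25.48, 182×0.39 = 70.98.
χ² = (42−49.14)²/49.14 + (36−36.4)²/36.4 + (39−25.48)²/25.48 + (65−70.98)²/70.98
   = 1.037 + 0.004 + 7.174 + 0.504
The largest term is for 2: 7.17.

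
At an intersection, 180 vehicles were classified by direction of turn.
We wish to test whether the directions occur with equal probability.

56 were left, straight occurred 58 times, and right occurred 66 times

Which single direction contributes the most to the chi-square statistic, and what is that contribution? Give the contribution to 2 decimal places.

right, 0.60

Under H₀ each category has probability 1/3, so each expected count is 180/3 = 60.
cat           O        E   (O−E)²/E
left         56       60      0.267
straight     58       60      0.067
right        66       60      0.600
The largest term is for right: 0.60.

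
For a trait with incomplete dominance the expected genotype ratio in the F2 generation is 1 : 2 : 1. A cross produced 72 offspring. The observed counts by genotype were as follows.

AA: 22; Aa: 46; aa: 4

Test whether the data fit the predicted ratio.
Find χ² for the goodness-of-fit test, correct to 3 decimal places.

14.556

Ratio total = 4. Expected counts: 72×1/4 = 18, 72×2/4 = 36, 72×1/4 = 18.
cat         O        E   (O−E)²/E
AA         22       18     0.8889
Aa         46       36     2.7778
aa          4       18    10.8889
Sum = 14.556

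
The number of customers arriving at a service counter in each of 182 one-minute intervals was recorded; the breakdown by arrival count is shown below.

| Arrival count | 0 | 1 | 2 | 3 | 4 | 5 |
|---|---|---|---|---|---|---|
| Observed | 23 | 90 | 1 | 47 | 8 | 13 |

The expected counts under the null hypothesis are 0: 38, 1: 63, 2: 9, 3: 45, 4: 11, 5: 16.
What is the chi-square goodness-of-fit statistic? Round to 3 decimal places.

26.073

0: (23 − 38)²/38 = 225/38 = 5.9211
1: (90 − 63)²/63 = 729/63 = 11.5714
2: (1 − 9)²/9 = 64/9 = 7.1111
3: (47 − 45)²/45 = 4/45 = 0.0889
4: (8 − 11)²/11 = 9/11 = 0.8182
5: (13 − 16)²/16 = 9/16 = 0.5625
Sum = 26.073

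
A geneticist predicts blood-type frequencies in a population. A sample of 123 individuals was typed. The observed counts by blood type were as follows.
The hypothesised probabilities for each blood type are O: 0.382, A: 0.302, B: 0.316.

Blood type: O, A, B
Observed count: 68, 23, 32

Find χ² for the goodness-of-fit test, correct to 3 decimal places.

15.999

Expected counts E_i = n·p_i: 123×0.382 = 46.986, 123×0.302 = 37.146, 123×0.316 = 38.868.
cat         O        E   (O−E)²/E
O          68   46.986     9.3983
A          23   37.146     5.3871
B          32   38.868     1.2136
Sum = 15.999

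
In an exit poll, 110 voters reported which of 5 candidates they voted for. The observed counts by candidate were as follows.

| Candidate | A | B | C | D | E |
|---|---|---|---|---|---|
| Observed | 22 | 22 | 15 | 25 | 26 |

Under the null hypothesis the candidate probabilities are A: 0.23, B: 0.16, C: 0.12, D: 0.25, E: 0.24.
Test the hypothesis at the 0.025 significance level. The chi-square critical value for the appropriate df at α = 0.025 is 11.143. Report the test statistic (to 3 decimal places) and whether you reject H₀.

2.009; do not reject

Expected counts E_i = n·p_i: 110×0.23 = 25.3, 110×0.16 = 17.6, 110×0.12 = 13.2, 110×0.25 = 27.5, 110×0.24 = 26.4.
χ² = (22−25.3)²/25.3 + (22−17.6)²/17.6 + (15−13.2)²/13.2 + (25−27.5)²/27.5 + (26−26.4)²/26.4
   = 0.4304 + 1.1000 + 0.2455 + 0.2273 + 0.0061
Sum = 2.009
df = 4. Since 2.009 < 11.143, we do not reject H₀.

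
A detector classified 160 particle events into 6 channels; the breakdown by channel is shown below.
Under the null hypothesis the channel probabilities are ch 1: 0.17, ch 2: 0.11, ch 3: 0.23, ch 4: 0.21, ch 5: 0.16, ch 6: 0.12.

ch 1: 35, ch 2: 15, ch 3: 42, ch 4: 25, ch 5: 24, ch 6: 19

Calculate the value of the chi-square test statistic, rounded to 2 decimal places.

5.66

Expected counts E_i = n·p_i: 160×0.17 = 27.2, 160×0.11 = 17.6, 160×0.23 = 36.8, 160×0.21 = 33.6, 160×0.16 = 25.6, 160×0.12 = 19.2.
ch 1: (35 − 27.2)²/27.2 = 60.84/27.2 = 2.237
ch 2: (15 − 17.6)²/17.6 = 6.76/17.6 = 0.384
ch 3: (42 − 36.8)²/36.8 = 27.04/36.8 = 0.735
ch 4: (25 − 33.6)²/33.6 = 73.96/33.6 = 2.201
ch 5: (24 − 25.6)²/25.6 = 2.56/25.6 = 0.100
ch 6: (19 − 19.2)²/19.2 = 0.04/19.2 = 0.002
Sum = 5.66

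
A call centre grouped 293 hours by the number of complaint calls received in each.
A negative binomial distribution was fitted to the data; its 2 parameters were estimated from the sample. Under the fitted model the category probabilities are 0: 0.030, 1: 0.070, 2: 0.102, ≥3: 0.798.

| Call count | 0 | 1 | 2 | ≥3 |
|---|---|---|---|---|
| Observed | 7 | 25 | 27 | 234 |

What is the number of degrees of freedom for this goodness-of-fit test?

1

There are k = 4 categories and 2 parameters estimated from the data, so df = 4 − 1 − 2 = 1.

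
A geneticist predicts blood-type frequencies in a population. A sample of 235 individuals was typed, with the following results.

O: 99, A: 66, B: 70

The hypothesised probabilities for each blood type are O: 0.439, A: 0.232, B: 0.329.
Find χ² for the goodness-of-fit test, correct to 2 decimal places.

Expected counts E_i = n·p_i: 235×0.439 = 103.165, 235×0.232 = 54.52, 235×0.329 = 77.315.
O: (99 − 103.165)²/103.165 = 17.347225/103.165 = 0.168
A: (66 − 54.52)²/54.52 = 131.7904/54.52 = 2.417
B: (70 − 77.315)²/77.315 = 53.509225/77.315 = 0.692
Sum = 3.28

3.28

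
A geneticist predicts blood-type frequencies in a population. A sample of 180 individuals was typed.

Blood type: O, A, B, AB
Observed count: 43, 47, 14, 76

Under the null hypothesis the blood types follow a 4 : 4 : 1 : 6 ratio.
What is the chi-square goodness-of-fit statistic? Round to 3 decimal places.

1.097

Ratio total = 15. Expected counts: 180×4/15 = 48, 180×4/15 = 48, 180×1/15 = 12, 180×6/15 = 72.
χ² = (43−48)²/48 + (47−48)²/48 + (14−12)²/12 + (76−72)²/72
   = 0.5208 + 0.0208 + 0.3333 + 0.2222
Sum = 1.097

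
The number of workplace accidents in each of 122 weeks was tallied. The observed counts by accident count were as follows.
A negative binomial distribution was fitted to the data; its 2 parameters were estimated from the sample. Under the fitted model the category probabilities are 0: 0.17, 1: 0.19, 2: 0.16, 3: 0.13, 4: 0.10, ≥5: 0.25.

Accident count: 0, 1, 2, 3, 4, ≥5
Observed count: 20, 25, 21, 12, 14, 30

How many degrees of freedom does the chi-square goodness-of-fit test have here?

There are k = 6 categories and 2 parameters estimated from the data, so df = 6 − 1 − 2 = 3.

3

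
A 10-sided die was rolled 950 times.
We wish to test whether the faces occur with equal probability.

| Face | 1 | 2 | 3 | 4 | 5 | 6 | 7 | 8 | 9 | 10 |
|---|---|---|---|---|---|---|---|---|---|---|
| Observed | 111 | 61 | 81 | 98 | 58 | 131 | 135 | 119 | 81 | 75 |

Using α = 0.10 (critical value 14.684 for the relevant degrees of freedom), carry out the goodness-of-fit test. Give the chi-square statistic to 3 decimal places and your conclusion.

74.253; reject

Expected count for each of the 10 categories: 950/10 = 95.
cat         O        E   (O−E)²/E
1         111       95     2.6947
2          61       95    12.1684
3          81       95     2.0632
4          98       95     0.0947
5          58       95    14.4105
6         131       95    13.6421
7         135       95    16.8421
8         119       95     6.0632
9          81       95     2.0632
10         75       95     4.2105
Sum = 74.253
df = 9. Since 74.253 > 14.684, we reject H₀.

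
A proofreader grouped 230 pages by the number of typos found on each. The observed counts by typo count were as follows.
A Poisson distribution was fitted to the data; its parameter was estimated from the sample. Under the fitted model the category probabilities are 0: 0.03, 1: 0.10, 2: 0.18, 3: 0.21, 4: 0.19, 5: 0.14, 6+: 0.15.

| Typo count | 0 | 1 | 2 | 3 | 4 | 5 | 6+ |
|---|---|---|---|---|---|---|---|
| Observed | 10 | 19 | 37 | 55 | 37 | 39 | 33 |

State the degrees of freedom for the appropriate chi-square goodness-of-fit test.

There are k = 7 categories and 1 parameter estimated from the data, so df = 7 − 1 − 1 = 5.

5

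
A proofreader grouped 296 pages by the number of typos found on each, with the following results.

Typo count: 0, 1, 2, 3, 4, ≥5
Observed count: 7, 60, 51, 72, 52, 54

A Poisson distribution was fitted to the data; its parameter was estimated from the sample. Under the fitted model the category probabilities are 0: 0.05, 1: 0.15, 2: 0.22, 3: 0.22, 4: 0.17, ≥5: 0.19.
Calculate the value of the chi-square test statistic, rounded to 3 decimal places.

13.526

Expected counts E_i = n·p_i: 296×0.05 = 14.8, 296×0.15 = 44.4, 296×0.22 = 65.12, 296×0.22 = 65.12, 296×0.17 = 50.32, 296×0.19 = 56.24.
0: (7 − 14.8)²/14.8 = 60.84/14.8 = 4.1108
1: (60 − 44.4)²/44.4 = 243.36/44.4 = 5.4811
2: (51 − 65.12)²/65.12 = 199.3744/65.12 = 3.0616
3: (72 − 65.12)²/65.12 = 47.3344/65.12 = 0.7269
4: (52 − 50.32)²/50.32 = 2.8224/50.32 = 0.0561
≥5: (54 − 56.24)²/56.24 = 5.0176/56.24 = 0.0892
Sum = 13.526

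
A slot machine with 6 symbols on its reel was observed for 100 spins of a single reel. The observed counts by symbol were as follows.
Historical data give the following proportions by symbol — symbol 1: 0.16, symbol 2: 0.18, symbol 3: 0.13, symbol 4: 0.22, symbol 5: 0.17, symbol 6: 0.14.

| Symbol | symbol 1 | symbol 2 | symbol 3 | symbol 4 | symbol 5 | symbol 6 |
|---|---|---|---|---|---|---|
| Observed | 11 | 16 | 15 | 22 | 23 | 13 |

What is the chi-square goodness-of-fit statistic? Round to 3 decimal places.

4.281

Expected counts E_i = n·p_i: 100×0.16 = 16, 100×0.18 = 18, 100×0.13 = 13, 100×0.22 = 22, 100×0.17 = 17, 100×0.14 = 14.
χ² = (11−16)²/16 + (16−18)²/18 + (15−13)²/13 + (22−22)²/22 + (23−17)²/17 + (13−14)²/14
   = 1.5625 + 0.2222 + 0.3077 + 0.0000 + 2.1176 + 0.0714
Sum = 4.281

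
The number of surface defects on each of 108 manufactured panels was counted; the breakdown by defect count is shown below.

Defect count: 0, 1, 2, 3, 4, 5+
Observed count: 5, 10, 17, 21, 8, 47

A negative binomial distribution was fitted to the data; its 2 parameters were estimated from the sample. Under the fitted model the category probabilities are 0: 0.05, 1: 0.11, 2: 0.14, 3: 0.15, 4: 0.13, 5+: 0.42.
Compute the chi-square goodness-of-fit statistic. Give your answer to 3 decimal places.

Expected counts E_i = n·p_i: 108×0.05 = 5.4, 108×0.11 = 11.88, 108×0.14 = 15.12, 108×0.15 = 16.2, 108×0.13 = 14.04, 108×0.42 = 45.36.
χ² = (5−5.4)²/5.4 + (10−11.88)²/11.88 + (17−15.12)²/15.12 + (21−16.2)²/16.2 + (8−14.04)²/14.04 + (47−45.36)²/45.36
   = 0.0296 + 0.2975 + 0.2338 + 1.4222 + 2.5984 + 0.0593
Sum = 4.641

4.641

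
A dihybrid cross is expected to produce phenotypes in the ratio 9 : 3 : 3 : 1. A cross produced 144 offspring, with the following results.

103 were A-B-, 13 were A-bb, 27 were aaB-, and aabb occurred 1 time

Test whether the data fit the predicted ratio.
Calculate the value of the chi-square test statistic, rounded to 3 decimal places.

Ratio total = 16. Expected counts: 144×9/16 = 81, 144×3/16 = 27, 144×3/16 = 27, 144×1/16 = 9.
χ² = (103−81)²/81 + (13−27)²/27 + (27−27)²/27 + (1−9)²/9
   = 5.9753 + 7.2593 + 0.0000 + 7.1111
Sum = 20.346

20.346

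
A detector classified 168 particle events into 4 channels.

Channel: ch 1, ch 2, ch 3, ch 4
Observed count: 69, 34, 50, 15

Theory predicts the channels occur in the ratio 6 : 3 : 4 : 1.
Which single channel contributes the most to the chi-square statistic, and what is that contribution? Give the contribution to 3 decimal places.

Ratio total = 14. Expected counts: 168×6/14 = 72, 168×3/14 = 36, 168×4/14 = 48, 168×1/14 = 12.
cat         O        E   (O−E)²/E
ch 1       69       72     0.1250
ch 2       34       36     0.1111
ch 3       50       48     0.0833
ch 4       15       12     0.7500
The largest term is for ch 4: 0.750.

ch 4, 0.750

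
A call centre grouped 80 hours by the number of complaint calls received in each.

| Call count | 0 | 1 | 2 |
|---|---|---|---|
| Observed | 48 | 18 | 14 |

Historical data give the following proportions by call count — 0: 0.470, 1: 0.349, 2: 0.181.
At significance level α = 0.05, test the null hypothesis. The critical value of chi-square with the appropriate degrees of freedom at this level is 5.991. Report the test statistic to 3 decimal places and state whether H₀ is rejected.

6.417; reject

Expected counts E_i = n·p_i: 80×0.470 = 37.6, 80×0.349 = 27.92, 80×0.181 = 14.48.
χ² = (48−37.6)²/37.6 + (18−27.92)²/27.92 + (14−14.48)²/14.48
   = 2.8766 + 3.5246 + 0.0159
Sum = 6.417
df = 2. Since 6.417 > 5.991, we reject H₀.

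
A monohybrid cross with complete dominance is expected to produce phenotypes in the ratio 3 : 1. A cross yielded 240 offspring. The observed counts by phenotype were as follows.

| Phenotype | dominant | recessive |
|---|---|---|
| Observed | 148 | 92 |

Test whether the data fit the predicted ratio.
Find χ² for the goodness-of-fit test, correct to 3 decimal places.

Ratio total = 4. Expected counts: 240×3/4 = 180, 240×1/4 = 60.
cat            O        E   (O−E)²/E
dominant     148      180     5.6889
recessive     92       60    17.0667
Sum = 22.756

22.756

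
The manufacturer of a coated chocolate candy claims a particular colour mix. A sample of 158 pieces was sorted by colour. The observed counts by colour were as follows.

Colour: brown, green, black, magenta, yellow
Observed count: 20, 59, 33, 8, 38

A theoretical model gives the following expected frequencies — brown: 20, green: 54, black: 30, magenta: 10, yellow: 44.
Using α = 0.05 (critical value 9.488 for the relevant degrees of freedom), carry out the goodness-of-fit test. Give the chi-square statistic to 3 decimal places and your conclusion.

brown: (20 − 20)²/20 = 0/20 = 0.0000
green: (59 − 54)²/54 = 25/54 = 0.4630
black: (33 − 30)²/30 = 9/30 = 0.3000
magenta: (8 − 10)²/10 = 4/10 = 0.4000
yellow: (38 − 44)²/44 = 36/44 = 0.8182
Sum = 1.981
df = 4. Since 1.981 < 9.488, we do not reject H₀.

1.981; do not reject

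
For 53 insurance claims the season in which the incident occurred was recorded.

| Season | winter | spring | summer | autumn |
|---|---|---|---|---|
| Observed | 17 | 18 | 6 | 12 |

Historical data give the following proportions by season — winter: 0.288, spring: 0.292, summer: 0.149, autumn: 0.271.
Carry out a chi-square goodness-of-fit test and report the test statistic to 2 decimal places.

Expected counts E_i = n·p_i: 53×0.288 = 15.264, 53×0.292 = 15.476, 53×0.149 = 7.897, 53×0.271 = 14.363.
winter: (17 − 15.264)²/15.264 = 3.013696/15.264 = 0.197
spring: (18 − 15.476)²/15.476 = 6.370576/15.476 = 0.412
summer: (6 − 7.897)²/7.897 = 3.598609/7.897 = 0.456
autumn: (12 − 14.363)²/14.363 = 5.583769/14.363 = 0.389
Sum = 1.45

1.45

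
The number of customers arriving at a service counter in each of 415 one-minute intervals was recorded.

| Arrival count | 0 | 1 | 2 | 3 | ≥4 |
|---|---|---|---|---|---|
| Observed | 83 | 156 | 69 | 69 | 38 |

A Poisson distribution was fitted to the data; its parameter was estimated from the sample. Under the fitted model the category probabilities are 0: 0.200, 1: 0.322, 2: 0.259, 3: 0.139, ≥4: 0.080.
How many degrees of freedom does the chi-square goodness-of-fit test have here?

3

There are k = 5 categories and 1 parameter estimated from the data, so df = 5 − 1 − 1 = 3.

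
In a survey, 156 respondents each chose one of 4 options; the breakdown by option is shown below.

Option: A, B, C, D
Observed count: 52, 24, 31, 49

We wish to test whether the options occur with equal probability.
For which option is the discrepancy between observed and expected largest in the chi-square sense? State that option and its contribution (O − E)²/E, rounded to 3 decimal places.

B, 5.769

Expected count for each of the 4 categories: 156/4 = 39.
χ² = (52−39)²/39 + (24−39)²/39 + (31−39)²/39 + (49−39)²/39
   = 4.3333 + 5.7692 + 1.6410 + 2.5641
The largest term is for B: 5.769.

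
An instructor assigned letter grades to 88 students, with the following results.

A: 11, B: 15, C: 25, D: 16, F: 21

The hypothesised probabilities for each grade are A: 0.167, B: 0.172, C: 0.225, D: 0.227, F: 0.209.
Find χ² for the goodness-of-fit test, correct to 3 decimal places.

Expected counts E_i = n·p_i: 88×0.167 = 14.696, 88×0.172 = 15.136, 88×0.225 = 19.8, 88×0.227 = 19.976, 88×0.209 = 18.392.
cat         O        E   (O−E)²/E
A          11   14.696     0.9295
B          15   15.136     0.0012
C          25     19.8     1.3657
D          16   19.976     0.7914
F          21   18.392     0.3698
Sum = 3.458

3.458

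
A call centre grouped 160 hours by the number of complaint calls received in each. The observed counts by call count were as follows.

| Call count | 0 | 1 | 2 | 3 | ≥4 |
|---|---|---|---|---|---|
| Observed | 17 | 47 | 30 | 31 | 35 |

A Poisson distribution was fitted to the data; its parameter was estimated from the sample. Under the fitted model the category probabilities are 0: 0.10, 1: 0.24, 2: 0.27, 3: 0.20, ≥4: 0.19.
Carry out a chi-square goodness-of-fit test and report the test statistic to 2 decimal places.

Expected counts E_i = n·p_i: 160×0.10 = 16, 160×0.24 = 38.4, 160×0.27 = 43.2, 160×0.20 = 32, 160×0.19 = 30.4.
cat         O        E   (O−E)²/E
0          17       16      0.063
1          47     38.4      1.926
2          30     43.2      4.033
3          31       32      0.031
≥4         35     30.4      0.696
Sum = 6.75

6.75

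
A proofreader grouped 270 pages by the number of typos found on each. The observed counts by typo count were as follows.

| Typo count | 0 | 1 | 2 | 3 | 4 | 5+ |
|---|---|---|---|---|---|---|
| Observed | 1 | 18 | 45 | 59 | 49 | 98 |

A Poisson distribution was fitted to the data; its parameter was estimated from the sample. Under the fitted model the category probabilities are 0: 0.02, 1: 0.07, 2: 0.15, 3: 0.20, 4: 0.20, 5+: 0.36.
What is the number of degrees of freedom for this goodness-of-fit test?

There are k = 6 categories and 1 parameter estimated from the data, so df = 6 − 1 − 1 = 4.

4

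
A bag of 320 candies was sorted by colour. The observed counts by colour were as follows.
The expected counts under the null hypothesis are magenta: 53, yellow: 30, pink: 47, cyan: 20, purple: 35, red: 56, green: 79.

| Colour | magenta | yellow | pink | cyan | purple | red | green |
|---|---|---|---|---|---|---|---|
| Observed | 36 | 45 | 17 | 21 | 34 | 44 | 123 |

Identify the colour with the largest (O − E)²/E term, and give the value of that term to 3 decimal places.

green, 24.506

magenta: (36 − 53)²/53 = 289/53 = 5.4528
yellow: (45 − 30)²/30 = 225/30 = 7.5000
pink: (17 − 47)²/47 = 900/47 = 19.1489
cyan: (21 − 20)²/20 = 1/20 = 0.0500
purple: (34 − 35)²/35 = 1/35 = 0.0286
red: (44 − 56)²/56 = 144/56 = 2.5714
green: (123 − 79)²/79 = 1936/79 = 24.5063
The largest term is for green: 24.506.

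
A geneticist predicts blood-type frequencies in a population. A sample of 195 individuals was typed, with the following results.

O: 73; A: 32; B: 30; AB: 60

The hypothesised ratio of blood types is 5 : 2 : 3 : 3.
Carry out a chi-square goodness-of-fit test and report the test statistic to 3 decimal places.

Ratio total = 13. Expected counts: 195×5/13 = 75, 195×2/13 = 30, 195×3/13 = 45, 195×3/13 = 45.
cat         O        E   (O−E)²/E
O          73       75     0.0533
A          32       30     0.1333
B          30       45     5.0000
AB         60       45     5.0000
Sum = 10.187

10.187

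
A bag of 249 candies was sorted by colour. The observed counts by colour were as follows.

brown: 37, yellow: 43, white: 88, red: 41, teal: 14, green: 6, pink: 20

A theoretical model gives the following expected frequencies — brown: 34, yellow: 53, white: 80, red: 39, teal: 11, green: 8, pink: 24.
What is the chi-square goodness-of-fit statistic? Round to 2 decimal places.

5.04

χ² = (37−34)²/34 + (43−53)²/53 + (88−80)²/80 + (41−39)²/39 + (14−11)²/11 + (6−8)²/8 + (20−24)²/24
   = 0.265 + 1.887 + 0.800 + 0.103 + 0.818 + 0.500 + 0.667
Sum = 5.04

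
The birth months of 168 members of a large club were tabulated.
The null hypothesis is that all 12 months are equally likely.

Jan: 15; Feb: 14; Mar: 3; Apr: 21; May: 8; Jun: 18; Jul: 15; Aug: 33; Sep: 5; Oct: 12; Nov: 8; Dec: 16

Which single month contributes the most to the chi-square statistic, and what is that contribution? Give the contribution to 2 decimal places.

Under H₀ each category has probability 1/12, so each expected count is 168/12 = 14.
cat         O        E   (O−E)²/E
Jan        15       14      0.071
Feb        14       14      0.000
Mar         3       14      8.643
Apr        21       14      3.500
May         8       14      2.571
Jun        18       14      1.143
Jul        15       14      0.071
Aug        33       14     25.786
Sep         5       14      5.786
Oct        12       14      0.286
Nov         8       14      2.571
Dec        16       14      0.286
The largest term is for Aug: 25.79.

Aug, 25.79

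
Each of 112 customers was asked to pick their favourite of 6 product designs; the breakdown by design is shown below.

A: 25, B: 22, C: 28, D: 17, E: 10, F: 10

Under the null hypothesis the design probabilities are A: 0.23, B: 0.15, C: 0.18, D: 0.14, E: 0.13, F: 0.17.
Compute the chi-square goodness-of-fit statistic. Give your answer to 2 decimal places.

Expected counts E_i = n·p_i: 112×0.23 = 25.76, 112×0.15 = 16.8, 112×0.18 = 20.16, 112×0.14 = 15.68, 112×0.13 = 14.56, 112×0.17 = 19.04.
χ² = (25−25.76)²/25.76 + (22−16.8)²/16.8 + (28−20.16)²/20.16 + (17−15.68)²/15.68 + (10−14.56)²/14.56 + (10−19.04)²/19.04
   = 0.022 + 1.610 + 3.049 + 0.111 + 1.428 + 4.292
Sum = 10.51

10.51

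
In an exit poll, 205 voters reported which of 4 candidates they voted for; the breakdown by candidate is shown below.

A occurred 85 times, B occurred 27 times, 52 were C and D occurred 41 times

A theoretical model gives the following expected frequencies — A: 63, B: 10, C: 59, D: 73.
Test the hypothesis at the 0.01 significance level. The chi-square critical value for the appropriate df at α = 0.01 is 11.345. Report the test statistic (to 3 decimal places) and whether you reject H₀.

χ² = (85−63)²/63 + (27−10)²/10 + (52−59)²/59 + (41−73)²/73
   = 7.6825 + 28.9000 + 0.8305 + 14.0274
Sum = 51.440
df = 3. Since 51.440 > 11.345, we reject H₀.

51.440; reject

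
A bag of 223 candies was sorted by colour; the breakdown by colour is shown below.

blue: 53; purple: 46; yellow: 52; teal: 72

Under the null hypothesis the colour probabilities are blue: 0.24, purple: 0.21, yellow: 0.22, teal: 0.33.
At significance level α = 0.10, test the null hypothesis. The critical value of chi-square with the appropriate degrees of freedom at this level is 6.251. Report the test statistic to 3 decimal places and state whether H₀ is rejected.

Expected counts E_i = n·p_i: 223×0.24 = 53.52, 223×0.21 = 46.83, 223×0.22 = 49.06, 223×0.33 = 73.59.
blue: (53 − 53.52)²/53.52 = 0.2704/53.52 = 0.0051
purple: (46 − 46.83)²/46.83 = 0.6889/46.83 = 0.0147
yellow: (52 − 49.06)²/49.06 = 8.6436/49.06 = 0.1762
teal: (72 − 73.59)²/73.59 = 2.5281/73.59 = 0.0344
Sum = 0.230
df = 3. Since 0.230 < 6.251, we do not reject H₀.

0.230; do not reject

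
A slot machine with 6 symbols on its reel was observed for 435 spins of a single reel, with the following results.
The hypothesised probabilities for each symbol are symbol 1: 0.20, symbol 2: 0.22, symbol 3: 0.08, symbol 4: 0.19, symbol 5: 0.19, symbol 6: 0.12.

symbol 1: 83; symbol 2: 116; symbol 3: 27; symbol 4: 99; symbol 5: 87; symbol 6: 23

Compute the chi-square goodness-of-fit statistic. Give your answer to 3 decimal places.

Expected counts E_i = n·p_i: 435×0.20 = 87, 435×0.22 = 95.7, 435×0.08 = 34.8, 435×0.19 = 82.65, 435×0.19 = 82.65, 435×0.12 = 52.2.
χ² = (83−87)²/87 + (116−95.7)²/95.7 + (27−34.8)²/34.8 + (99−82.65)²/82.65 + (87−82.65)²/82.65 + (23−52.2)²/52.2
   = 0.1839 + 4.3061 + 1.7483 + 3.2344 + 0.2289 + 16.3341
Sum = 26.036

26.036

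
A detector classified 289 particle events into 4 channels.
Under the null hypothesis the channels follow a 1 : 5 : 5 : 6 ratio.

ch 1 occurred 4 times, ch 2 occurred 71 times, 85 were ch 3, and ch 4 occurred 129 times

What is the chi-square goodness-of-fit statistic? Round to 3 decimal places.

Ratio total = 17. Expected counts: 289×1/17 = 17, 289×5/17 = 85, 289×5/17 = 85, 289×6/17 = 102.
ch 1: (4 − 17)²/17 = 169/17 = 9.9412
ch 2: (71 − 85)²/85 = 196/85 = 2.3059
ch 3: (85 − 85)²/85 = 0/85 = 0.0000
ch 4: (129 − 102)²/102 = 729/102 = 7.1471
Sum = 19.394

19.394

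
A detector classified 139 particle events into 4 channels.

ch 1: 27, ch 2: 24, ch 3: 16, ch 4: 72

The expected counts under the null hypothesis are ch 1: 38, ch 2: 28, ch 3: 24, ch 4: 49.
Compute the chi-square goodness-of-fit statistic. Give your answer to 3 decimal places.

17.218

cat         O        E   (O−E)²/E
ch 1       27       38     3.1842
ch 2       24       28     0.5714
ch 3       16       24     2.6667
ch 4       72       49    10.7959
Sum = 17.218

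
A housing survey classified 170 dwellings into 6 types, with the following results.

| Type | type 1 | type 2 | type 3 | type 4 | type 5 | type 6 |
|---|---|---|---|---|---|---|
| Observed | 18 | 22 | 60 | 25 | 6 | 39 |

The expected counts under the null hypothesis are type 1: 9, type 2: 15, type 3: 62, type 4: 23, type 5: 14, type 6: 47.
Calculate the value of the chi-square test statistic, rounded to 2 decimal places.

cat         O        E   (O−E)²/E
type 1     18        9      9.000
type 2     22       15      3.267
type 3     60       62      0.065
type 4     25       23      0.174
type 5      6       14      4.571
type 6     39       47      1.362
Sum = 18.44

18.44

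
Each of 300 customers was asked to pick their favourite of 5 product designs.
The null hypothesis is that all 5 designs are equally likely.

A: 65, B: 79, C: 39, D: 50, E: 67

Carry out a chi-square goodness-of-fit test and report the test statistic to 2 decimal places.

16.27

Under H₀ each category has probability 1/5, so each expected count is 300/5 = 60.
A: (65 − 60)²/60 = 25/60 = 0.417
B: (79 − 60)²/60 = 361/60 = 6.017
C: (39 − 60)²/60 = 441/60 = 7.350
D: (50 − 60)²/60 = 100/60 = 1.667
E: (67 − 60)²/60 = 49/60 = 0.817
Sum = 16.27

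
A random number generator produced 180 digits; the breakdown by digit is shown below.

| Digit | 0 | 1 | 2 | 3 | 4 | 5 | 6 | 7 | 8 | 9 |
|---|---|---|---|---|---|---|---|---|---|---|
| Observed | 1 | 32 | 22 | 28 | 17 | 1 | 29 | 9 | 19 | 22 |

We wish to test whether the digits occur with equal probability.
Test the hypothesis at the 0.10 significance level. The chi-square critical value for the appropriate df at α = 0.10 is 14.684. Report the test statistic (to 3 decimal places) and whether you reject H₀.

61.667; reject

Expected count for each of the 10 categories: 180/10 = 18.
cat         O        E   (O−E)²/E
0           1       18    16.0556
1          32       18    10.8889
2          22       18     0.8889
3          28       18     5.5556
4          17       18     0.0556
5           1       18    16.0556
6          29       18     6.7222
7           9       18     4.5000
8          19       18     0.0556
9          22       18     0.8889
Sum = 61.667
df = 9. Since 61.667 > 14.684, we reject H₀.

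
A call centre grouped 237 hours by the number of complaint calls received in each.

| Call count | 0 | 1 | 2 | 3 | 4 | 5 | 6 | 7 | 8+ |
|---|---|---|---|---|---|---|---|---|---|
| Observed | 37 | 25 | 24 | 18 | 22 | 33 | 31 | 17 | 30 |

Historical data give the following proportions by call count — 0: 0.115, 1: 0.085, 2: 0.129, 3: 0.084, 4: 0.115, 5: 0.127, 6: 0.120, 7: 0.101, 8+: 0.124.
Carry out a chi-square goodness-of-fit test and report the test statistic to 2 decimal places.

Expected counts E_i = n·p_i: 237×0.115 = 27.255, 237×0.085 = 20.145, 237×0.129 = 30.573, 237×0.084 = 19.908, 237×0.115 = 27.255, 237×0.127 = 30.099, 237×0.120 = 28.44, 237×0.101 = 23.937, 237×0.124 = 29.388.
0: (37 − 27.255)²/27.255 = 94.965025/27.255 = 3.484
1: (25 − 20.145)²/20.145 = 23.571025/20.145 = 1.170
2: (24 − 30.573)²/30.573 = 43.204329/30.573 = 1.413
3: (18 − 19.908)²/19.908 = 3.640464/19.908 = 0.183
4: (22 − 27.255)²/27.255 = 27.615025/27.255 = 1.013
5: (33 − 30.099)²/30.099 = 8.415801/30.099 = 0.280
6: (31 − 28.44)²/28.44 = 6.5536/28.44 = 0.230
7: (17 − 23.937)²/23.937 = 48.121969/23.937 = 2.010
8+: (30 − 29.388)²/29.388 = 0.374544/29.388 = 0.013
Sum = 9.80

9.80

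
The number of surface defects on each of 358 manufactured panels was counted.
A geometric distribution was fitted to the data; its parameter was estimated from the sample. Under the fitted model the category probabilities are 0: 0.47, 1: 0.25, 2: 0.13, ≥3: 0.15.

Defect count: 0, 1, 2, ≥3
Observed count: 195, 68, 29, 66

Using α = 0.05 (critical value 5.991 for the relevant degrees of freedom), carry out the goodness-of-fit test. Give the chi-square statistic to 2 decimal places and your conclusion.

Expected counts E_i = n·p_i: 358×0.47 = 168.26, 358×0.25 = 89.5, 358×0.13 = 46.54, 358×0.15 = 53.7.
χ² = (195−168.26)²/168.26 + (68−89.5)²/89.5 + (29−46.54)²/46.54 + (66−53.7)²/53.7
   = 4.250 + 5.165 + 6.610 + 2.817
Sum = 18.84
df = 2. Since 18.84 > 5.991, we reject H₀.

18.84; reject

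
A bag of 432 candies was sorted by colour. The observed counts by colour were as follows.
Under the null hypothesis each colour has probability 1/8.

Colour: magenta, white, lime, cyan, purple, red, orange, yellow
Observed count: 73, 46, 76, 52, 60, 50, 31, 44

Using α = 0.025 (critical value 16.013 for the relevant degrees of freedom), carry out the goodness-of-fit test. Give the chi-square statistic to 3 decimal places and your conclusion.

29.519; reject

Under H₀ each category has probability 1/8, so each expected count is 432/8 = 54.
χ² = (73−54)²/54 + (46−54)²/54 + (76−54)²/54 + (52−54)²/54 + (60−54)²/54 + (50−54)²/54 + (31−54)²/54 + (44−54)²/54
   = 6.6852 + 1.1852 + 8.9630 + 0.0741 + 0.6667 + 0.2963 + 9.7963 + 1.8519
Sum = 29.519
df = 7. Since 29.519 > 16.013, we reject H₀.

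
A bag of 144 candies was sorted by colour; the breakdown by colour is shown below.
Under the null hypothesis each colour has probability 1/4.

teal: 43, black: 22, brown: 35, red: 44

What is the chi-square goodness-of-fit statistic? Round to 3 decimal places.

Expected count for each of the 4 categories: 144/4 = 36.
cat         O        E   (O−E)²/E
teal       43       36     1.3611
black      22       36     5.4444
brown      35       36     0.0278
red        44       36     1.7778
Sum = 8.611

8.611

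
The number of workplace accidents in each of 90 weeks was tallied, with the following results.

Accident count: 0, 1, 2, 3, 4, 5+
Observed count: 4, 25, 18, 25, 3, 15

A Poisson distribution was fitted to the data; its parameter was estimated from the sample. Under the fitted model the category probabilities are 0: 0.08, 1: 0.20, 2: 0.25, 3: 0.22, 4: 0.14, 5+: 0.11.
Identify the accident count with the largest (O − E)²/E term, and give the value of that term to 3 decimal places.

Expected counts E_i = n·p_i: 90×0.08 = 7.2, 90×0.20 = 18, 90×0.25 = 22.5, 90×0.22 = 19.8, 90×0.14 = 12.6, 90×0.11 = 9.9.
cat         O        E   (O−E)²/E
0           4      7.2     1.4222
1          25       18     2.7222
2          18     22.5     0.9000
3          25     19.8     1.3657
4           3     12.6     7.3143
5+         15      9.9     2.6273
The largest term is for 4: 7.314.

4, 7.314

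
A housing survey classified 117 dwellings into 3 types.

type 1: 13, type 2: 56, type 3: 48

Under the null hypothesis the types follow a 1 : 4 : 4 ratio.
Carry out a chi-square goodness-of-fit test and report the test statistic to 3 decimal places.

0.615

Ratio total = 9. Expected counts: 117×1/9 = 13, 117×4/9 = 52, 117×4/9 = 52.
cat         O        E   (O−E)²/E
type 1     13       13     0.0000
type 2     56       52     0.3077
type 3     48       52     0.3077
Sum = 0.615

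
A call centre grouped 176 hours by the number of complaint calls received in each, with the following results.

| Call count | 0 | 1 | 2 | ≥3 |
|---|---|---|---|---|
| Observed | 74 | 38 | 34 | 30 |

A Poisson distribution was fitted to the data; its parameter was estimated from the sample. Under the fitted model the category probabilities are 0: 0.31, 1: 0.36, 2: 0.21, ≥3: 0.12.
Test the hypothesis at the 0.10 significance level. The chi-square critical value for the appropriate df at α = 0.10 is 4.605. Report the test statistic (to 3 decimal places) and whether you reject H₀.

21.048; reject

Expected counts E_i = n·p_i: 176×0.31 = 54.56, 176×0.36 = 63.36, 176×0.21 = 36.96, 176×0.12 = 21.12.
χ² = (74−54.56)²/54.56 + (38−63.36)²/63.36 + (34−36.96)²/36.96 + (30−21.12)²/21.12
   = 6.9266 + 10.1504 + 0.2371 + 3.7336
Sum = 21.048
df = 2. Since 21.048 > 4.605, we reject H₀.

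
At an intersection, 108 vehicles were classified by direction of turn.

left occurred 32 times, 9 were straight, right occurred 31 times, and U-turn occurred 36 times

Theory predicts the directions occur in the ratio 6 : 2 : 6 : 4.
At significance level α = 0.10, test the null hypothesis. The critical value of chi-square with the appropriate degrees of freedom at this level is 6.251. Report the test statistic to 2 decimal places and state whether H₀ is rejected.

Ratio total = 18. Expected counts: 108×6/18 = 36, 108×2/18 = 12, 108×6/18 = 36, 108×4/18 = 24.
left: (32 − 36)²/36 = 16/36 = 0.444
straight: (9 − 12)²/12 = 9/12 = 0.750
right: (31 − 36)²/36 = 25/36 = 0.694
U-turn: (36 − 24)²/24 = 144/24 = 6.000
Sum = 7.89
df = 3. Since 7.89 > 6.251, we reject H₀.

7.89; reject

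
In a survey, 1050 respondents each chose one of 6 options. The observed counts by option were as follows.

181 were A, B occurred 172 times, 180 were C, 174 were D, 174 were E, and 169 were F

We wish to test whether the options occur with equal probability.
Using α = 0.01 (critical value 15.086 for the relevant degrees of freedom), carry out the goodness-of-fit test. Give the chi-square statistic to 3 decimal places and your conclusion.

0.617; do not reject

Under H₀ each category has probability 1/6, so each expected count is 1050/6 = 175.
χ² = (181−175)²/175 + (172−175)²/175 + (180−175)²/175 + (174−175)²/175 + (174−175)²/175 + (169−175)²/175
   = 0.2057 + 0.0514 + 0.1429 + 0.0057 + 0.0057 + 0.2057
Sum = 0.617
df = 5. Since 0.617 < 15.086, we do not reject H₀.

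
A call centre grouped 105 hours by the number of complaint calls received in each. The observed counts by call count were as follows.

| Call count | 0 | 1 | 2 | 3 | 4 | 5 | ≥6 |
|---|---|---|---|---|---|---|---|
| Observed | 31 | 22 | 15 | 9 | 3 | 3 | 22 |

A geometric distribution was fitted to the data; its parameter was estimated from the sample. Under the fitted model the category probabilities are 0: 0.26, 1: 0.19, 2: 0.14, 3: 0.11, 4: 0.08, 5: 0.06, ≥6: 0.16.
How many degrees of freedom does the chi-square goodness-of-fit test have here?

There are k = 7 categories and 1 parameter estimated from the data, so df = 7 − 1 − 1 = 5.

5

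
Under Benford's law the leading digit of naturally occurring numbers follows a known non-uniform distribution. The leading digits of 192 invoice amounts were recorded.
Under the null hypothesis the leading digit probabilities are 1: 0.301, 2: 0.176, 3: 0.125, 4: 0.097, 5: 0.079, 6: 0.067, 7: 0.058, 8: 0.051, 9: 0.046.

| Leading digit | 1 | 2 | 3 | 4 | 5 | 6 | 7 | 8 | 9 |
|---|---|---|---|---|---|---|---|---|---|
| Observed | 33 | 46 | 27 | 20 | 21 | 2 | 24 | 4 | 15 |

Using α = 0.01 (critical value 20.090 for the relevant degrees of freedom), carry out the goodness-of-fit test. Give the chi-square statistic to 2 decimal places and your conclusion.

Expected counts E_i = n·p_i: 192×0.301 = 57.792, 192×0.176 = 33.792, 192×0.125 = 24, 192×0.097 = 18.624, 192×0.079 = 15.168, 192×0.067 = 12.864, 192×0.058 = 11.136, 192×0.051 = 9.792, 192×0.046 = 8.832.
χ² = (33−57.792)²/57.792 + (46−33.792)²/33.792 + (27−24)²/24 + (20−18.624)²/18.624 + (21−15.168)²/15.168 + (2−12.864)²/12.864 + (24−11.136)²/11.136 + (4−9.792)²/9.792 + (15−8.832)²/8.832
   = 10.635 + 4.410 + 0.375 + 0.102 + 2.242 + 9.175 + 14.860 + 3.426 + 4.308
Sum = 49.53
df = 8. Since 49.53 > 20.090, we reject H₀.

49.53; reject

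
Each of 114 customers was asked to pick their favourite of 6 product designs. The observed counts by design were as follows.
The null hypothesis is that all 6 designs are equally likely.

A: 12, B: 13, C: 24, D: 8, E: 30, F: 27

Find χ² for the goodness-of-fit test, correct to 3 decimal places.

21.895

Under H₀ each category has probability 1/6, so each expected count is 114/6 = 19.
cat         O        E   (O−E)²/E
A          12       19     2.5789
B          13       19     1.8947
C          24       19     1.3158
D           8       19     6.3684
E          30       19     6.3684
F          27       19     3.3684
Sum = 21.895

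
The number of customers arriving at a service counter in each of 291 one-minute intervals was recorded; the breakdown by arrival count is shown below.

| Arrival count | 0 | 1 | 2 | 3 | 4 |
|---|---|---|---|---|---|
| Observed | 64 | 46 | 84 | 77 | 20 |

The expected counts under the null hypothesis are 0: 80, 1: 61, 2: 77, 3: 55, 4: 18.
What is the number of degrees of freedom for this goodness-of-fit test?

4

There are k = 5 categories and no parameters were estimated from the data, so df = 5 − 1 = 4.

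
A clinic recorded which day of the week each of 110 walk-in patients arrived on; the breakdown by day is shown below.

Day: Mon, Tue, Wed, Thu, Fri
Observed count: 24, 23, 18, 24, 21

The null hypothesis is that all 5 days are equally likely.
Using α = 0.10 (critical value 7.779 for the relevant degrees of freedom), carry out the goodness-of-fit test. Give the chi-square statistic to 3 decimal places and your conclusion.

Under H₀ each category has probability 1/5, so each expected count is 110/5 = 22.
cat         O        E   (O−E)²/E
Mon        24       22     0.1818
Tue        23       22     0.0455
Wed        18       22     0.7273
Thu        24       22     0.1818
Fri        21       22     0.0455
Sum = 1.182
df = 4. Since 1.182 < 7.779, we do not reject H₀.

1.182; do not reject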